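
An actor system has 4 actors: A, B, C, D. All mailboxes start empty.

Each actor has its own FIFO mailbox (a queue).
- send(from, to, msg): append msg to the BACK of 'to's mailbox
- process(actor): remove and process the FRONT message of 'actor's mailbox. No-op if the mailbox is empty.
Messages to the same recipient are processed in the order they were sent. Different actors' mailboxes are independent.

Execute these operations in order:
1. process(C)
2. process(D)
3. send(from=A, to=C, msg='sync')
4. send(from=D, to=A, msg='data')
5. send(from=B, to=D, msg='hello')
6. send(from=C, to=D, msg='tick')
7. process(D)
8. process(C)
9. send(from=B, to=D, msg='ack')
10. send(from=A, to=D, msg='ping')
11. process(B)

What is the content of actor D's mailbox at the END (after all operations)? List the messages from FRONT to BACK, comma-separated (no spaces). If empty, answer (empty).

Answer: tick,ack,ping

Derivation:
After 1 (process(C)): A:[] B:[] C:[] D:[]
After 2 (process(D)): A:[] B:[] C:[] D:[]
After 3 (send(from=A, to=C, msg='sync')): A:[] B:[] C:[sync] D:[]
After 4 (send(from=D, to=A, msg='data')): A:[data] B:[] C:[sync] D:[]
After 5 (send(from=B, to=D, msg='hello')): A:[data] B:[] C:[sync] D:[hello]
After 6 (send(from=C, to=D, msg='tick')): A:[data] B:[] C:[sync] D:[hello,tick]
After 7 (process(D)): A:[data] B:[] C:[sync] D:[tick]
After 8 (process(C)): A:[data] B:[] C:[] D:[tick]
After 9 (send(from=B, to=D, msg='ack')): A:[data] B:[] C:[] D:[tick,ack]
After 10 (send(from=A, to=D, msg='ping')): A:[data] B:[] C:[] D:[tick,ack,ping]
After 11 (process(B)): A:[data] B:[] C:[] D:[tick,ack,ping]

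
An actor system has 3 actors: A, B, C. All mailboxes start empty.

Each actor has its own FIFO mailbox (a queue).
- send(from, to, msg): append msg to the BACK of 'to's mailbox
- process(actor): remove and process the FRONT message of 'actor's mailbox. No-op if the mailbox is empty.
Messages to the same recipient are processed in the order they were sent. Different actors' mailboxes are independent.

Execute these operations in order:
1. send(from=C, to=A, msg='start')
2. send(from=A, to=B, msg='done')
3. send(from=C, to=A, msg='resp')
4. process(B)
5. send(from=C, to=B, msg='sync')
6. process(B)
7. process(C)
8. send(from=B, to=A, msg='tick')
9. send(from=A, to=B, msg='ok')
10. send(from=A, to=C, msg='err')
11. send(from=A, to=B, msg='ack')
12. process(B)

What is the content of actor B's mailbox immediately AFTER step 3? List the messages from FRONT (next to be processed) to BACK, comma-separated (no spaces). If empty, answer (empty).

After 1 (send(from=C, to=A, msg='start')): A:[start] B:[] C:[]
After 2 (send(from=A, to=B, msg='done')): A:[start] B:[done] C:[]
After 3 (send(from=C, to=A, msg='resp')): A:[start,resp] B:[done] C:[]

done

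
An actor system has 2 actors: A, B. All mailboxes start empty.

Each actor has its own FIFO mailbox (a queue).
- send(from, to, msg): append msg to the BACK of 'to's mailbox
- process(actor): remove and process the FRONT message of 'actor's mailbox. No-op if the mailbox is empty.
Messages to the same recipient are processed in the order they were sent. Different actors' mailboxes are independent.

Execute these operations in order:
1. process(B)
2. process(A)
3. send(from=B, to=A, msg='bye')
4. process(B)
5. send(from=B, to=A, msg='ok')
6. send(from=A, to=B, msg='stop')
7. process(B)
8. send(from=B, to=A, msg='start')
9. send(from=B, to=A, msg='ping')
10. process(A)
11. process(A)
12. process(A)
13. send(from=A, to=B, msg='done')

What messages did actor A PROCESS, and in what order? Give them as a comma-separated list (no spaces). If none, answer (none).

Answer: bye,ok,start

Derivation:
After 1 (process(B)): A:[] B:[]
After 2 (process(A)): A:[] B:[]
After 3 (send(from=B, to=A, msg='bye')): A:[bye] B:[]
After 4 (process(B)): A:[bye] B:[]
After 5 (send(from=B, to=A, msg='ok')): A:[bye,ok] B:[]
After 6 (send(from=A, to=B, msg='stop')): A:[bye,ok] B:[stop]
After 7 (process(B)): A:[bye,ok] B:[]
After 8 (send(from=B, to=A, msg='start')): A:[bye,ok,start] B:[]
After 9 (send(from=B, to=A, msg='ping')): A:[bye,ok,start,ping] B:[]
After 10 (process(A)): A:[ok,start,ping] B:[]
After 11 (process(A)): A:[start,ping] B:[]
After 12 (process(A)): A:[ping] B:[]
After 13 (send(from=A, to=B, msg='done')): A:[ping] B:[done]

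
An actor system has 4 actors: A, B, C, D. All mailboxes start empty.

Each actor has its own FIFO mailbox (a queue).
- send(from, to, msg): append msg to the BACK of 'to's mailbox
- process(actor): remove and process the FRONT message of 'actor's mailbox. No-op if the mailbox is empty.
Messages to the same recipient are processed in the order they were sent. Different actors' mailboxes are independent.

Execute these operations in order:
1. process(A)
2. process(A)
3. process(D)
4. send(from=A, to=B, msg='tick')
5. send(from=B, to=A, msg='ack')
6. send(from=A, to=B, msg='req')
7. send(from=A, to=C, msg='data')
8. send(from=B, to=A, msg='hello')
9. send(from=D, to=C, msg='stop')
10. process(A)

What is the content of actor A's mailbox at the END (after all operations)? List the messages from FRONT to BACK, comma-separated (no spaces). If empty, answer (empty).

After 1 (process(A)): A:[] B:[] C:[] D:[]
After 2 (process(A)): A:[] B:[] C:[] D:[]
After 3 (process(D)): A:[] B:[] C:[] D:[]
After 4 (send(from=A, to=B, msg='tick')): A:[] B:[tick] C:[] D:[]
After 5 (send(from=B, to=A, msg='ack')): A:[ack] B:[tick] C:[] D:[]
After 6 (send(from=A, to=B, msg='req')): A:[ack] B:[tick,req] C:[] D:[]
After 7 (send(from=A, to=C, msg='data')): A:[ack] B:[tick,req] C:[data] D:[]
After 8 (send(from=B, to=A, msg='hello')): A:[ack,hello] B:[tick,req] C:[data] D:[]
After 9 (send(from=D, to=C, msg='stop')): A:[ack,hello] B:[tick,req] C:[data,stop] D:[]
After 10 (process(A)): A:[hello] B:[tick,req] C:[data,stop] D:[]

Answer: hello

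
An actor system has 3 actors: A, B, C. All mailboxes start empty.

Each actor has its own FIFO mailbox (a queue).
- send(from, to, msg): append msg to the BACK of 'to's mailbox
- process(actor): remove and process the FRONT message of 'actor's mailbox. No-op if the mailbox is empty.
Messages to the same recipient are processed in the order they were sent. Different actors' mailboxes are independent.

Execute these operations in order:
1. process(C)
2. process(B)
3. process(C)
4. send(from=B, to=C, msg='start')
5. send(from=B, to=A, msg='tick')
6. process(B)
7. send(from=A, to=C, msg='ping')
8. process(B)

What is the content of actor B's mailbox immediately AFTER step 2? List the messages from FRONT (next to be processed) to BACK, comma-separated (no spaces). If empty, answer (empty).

After 1 (process(C)): A:[] B:[] C:[]
After 2 (process(B)): A:[] B:[] C:[]

(empty)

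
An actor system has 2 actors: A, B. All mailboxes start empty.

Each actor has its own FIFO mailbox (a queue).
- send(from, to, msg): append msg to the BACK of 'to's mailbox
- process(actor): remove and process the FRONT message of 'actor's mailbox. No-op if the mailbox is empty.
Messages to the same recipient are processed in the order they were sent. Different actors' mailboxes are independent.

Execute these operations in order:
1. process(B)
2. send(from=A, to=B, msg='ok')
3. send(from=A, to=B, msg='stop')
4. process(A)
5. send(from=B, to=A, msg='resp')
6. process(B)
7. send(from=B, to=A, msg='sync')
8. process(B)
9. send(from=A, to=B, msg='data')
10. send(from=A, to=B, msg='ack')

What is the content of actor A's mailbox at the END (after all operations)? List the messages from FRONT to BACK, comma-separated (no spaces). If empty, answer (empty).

After 1 (process(B)): A:[] B:[]
After 2 (send(from=A, to=B, msg='ok')): A:[] B:[ok]
After 3 (send(from=A, to=B, msg='stop')): A:[] B:[ok,stop]
After 4 (process(A)): A:[] B:[ok,stop]
After 5 (send(from=B, to=A, msg='resp')): A:[resp] B:[ok,stop]
After 6 (process(B)): A:[resp] B:[stop]
After 7 (send(from=B, to=A, msg='sync')): A:[resp,sync] B:[stop]
After 8 (process(B)): A:[resp,sync] B:[]
After 9 (send(from=A, to=B, msg='data')): A:[resp,sync] B:[data]
After 10 (send(from=A, to=B, msg='ack')): A:[resp,sync] B:[data,ack]

Answer: resp,sync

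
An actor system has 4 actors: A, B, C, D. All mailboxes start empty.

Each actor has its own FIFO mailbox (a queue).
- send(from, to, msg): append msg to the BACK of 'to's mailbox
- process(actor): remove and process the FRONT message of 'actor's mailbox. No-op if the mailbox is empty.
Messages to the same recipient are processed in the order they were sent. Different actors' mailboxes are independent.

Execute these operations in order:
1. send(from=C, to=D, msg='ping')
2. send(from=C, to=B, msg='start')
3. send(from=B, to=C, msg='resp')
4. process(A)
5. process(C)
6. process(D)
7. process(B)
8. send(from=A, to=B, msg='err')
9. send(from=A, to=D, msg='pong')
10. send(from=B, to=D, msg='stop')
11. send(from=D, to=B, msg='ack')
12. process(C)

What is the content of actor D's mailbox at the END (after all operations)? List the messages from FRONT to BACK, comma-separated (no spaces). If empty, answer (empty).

After 1 (send(from=C, to=D, msg='ping')): A:[] B:[] C:[] D:[ping]
After 2 (send(from=C, to=B, msg='start')): A:[] B:[start] C:[] D:[ping]
After 3 (send(from=B, to=C, msg='resp')): A:[] B:[start] C:[resp] D:[ping]
After 4 (process(A)): A:[] B:[start] C:[resp] D:[ping]
After 5 (process(C)): A:[] B:[start] C:[] D:[ping]
After 6 (process(D)): A:[] B:[start] C:[] D:[]
After 7 (process(B)): A:[] B:[] C:[] D:[]
After 8 (send(from=A, to=B, msg='err')): A:[] B:[err] C:[] D:[]
After 9 (send(from=A, to=D, msg='pong')): A:[] B:[err] C:[] D:[pong]
After 10 (send(from=B, to=D, msg='stop')): A:[] B:[err] C:[] D:[pong,stop]
After 11 (send(from=D, to=B, msg='ack')): A:[] B:[err,ack] C:[] D:[pong,stop]
After 12 (process(C)): A:[] B:[err,ack] C:[] D:[pong,stop]

Answer: pong,stop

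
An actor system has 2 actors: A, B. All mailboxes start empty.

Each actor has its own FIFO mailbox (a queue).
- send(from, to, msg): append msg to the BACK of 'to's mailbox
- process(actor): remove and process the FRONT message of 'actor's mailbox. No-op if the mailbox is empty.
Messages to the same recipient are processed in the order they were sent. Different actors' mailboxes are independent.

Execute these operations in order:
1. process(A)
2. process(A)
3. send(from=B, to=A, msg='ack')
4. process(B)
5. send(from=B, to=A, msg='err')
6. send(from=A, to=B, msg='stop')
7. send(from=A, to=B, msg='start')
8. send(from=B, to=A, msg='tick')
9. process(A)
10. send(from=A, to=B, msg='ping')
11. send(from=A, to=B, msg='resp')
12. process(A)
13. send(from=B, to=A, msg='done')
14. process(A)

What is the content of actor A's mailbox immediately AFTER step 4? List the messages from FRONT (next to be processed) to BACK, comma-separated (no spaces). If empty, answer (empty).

After 1 (process(A)): A:[] B:[]
After 2 (process(A)): A:[] B:[]
After 3 (send(from=B, to=A, msg='ack')): A:[ack] B:[]
After 4 (process(B)): A:[ack] B:[]

ack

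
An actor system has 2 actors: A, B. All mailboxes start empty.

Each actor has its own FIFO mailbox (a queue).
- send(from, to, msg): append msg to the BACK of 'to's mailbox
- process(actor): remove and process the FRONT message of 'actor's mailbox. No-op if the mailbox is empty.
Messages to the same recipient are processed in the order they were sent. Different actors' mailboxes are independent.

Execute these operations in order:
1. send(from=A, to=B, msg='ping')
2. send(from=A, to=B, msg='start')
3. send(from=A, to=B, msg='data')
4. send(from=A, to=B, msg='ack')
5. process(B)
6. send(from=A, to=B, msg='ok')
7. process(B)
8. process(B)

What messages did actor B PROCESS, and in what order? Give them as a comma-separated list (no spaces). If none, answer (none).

Answer: ping,start,data

Derivation:
After 1 (send(from=A, to=B, msg='ping')): A:[] B:[ping]
After 2 (send(from=A, to=B, msg='start')): A:[] B:[ping,start]
After 3 (send(from=A, to=B, msg='data')): A:[] B:[ping,start,data]
After 4 (send(from=A, to=B, msg='ack')): A:[] B:[ping,start,data,ack]
After 5 (process(B)): A:[] B:[start,data,ack]
After 6 (send(from=A, to=B, msg='ok')): A:[] B:[start,data,ack,ok]
After 7 (process(B)): A:[] B:[data,ack,ok]
After 8 (process(B)): A:[] B:[ack,ok]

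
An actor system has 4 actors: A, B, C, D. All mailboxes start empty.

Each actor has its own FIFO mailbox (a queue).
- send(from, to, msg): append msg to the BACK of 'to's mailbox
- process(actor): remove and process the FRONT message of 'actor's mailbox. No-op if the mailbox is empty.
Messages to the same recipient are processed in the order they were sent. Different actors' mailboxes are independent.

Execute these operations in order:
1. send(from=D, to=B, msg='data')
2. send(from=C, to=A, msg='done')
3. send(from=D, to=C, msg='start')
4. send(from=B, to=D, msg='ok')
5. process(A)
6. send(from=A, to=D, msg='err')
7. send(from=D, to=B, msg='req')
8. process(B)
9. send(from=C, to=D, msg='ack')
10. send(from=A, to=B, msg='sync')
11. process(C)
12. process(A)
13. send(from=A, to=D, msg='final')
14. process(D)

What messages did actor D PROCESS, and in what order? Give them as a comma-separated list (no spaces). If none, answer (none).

Answer: ok

Derivation:
After 1 (send(from=D, to=B, msg='data')): A:[] B:[data] C:[] D:[]
After 2 (send(from=C, to=A, msg='done')): A:[done] B:[data] C:[] D:[]
After 3 (send(from=D, to=C, msg='start')): A:[done] B:[data] C:[start] D:[]
After 4 (send(from=B, to=D, msg='ok')): A:[done] B:[data] C:[start] D:[ok]
After 5 (process(A)): A:[] B:[data] C:[start] D:[ok]
After 6 (send(from=A, to=D, msg='err')): A:[] B:[data] C:[start] D:[ok,err]
After 7 (send(from=D, to=B, msg='req')): A:[] B:[data,req] C:[start] D:[ok,err]
After 8 (process(B)): A:[] B:[req] C:[start] D:[ok,err]
After 9 (send(from=C, to=D, msg='ack')): A:[] B:[req] C:[start] D:[ok,err,ack]
After 10 (send(from=A, to=B, msg='sync')): A:[] B:[req,sync] C:[start] D:[ok,err,ack]
After 11 (process(C)): A:[] B:[req,sync] C:[] D:[ok,err,ack]
After 12 (process(A)): A:[] B:[req,sync] C:[] D:[ok,err,ack]
After 13 (send(from=A, to=D, msg='final')): A:[] B:[req,sync] C:[] D:[ok,err,ack,final]
After 14 (process(D)): A:[] B:[req,sync] C:[] D:[err,ack,final]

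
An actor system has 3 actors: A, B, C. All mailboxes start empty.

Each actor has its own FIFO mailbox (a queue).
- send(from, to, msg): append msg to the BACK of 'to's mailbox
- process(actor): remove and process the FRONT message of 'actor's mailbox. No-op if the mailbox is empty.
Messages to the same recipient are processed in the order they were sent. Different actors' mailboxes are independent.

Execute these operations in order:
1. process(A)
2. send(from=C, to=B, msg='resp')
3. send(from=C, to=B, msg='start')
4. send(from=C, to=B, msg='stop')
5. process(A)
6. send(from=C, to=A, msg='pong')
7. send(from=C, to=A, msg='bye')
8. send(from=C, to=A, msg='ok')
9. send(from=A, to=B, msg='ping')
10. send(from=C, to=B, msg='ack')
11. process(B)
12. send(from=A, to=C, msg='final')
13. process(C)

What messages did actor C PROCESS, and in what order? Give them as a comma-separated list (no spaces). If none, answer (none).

Answer: final

Derivation:
After 1 (process(A)): A:[] B:[] C:[]
After 2 (send(from=C, to=B, msg='resp')): A:[] B:[resp] C:[]
After 3 (send(from=C, to=B, msg='start')): A:[] B:[resp,start] C:[]
After 4 (send(from=C, to=B, msg='stop')): A:[] B:[resp,start,stop] C:[]
After 5 (process(A)): A:[] B:[resp,start,stop] C:[]
After 6 (send(from=C, to=A, msg='pong')): A:[pong] B:[resp,start,stop] C:[]
After 7 (send(from=C, to=A, msg='bye')): A:[pong,bye] B:[resp,start,stop] C:[]
After 8 (send(from=C, to=A, msg='ok')): A:[pong,bye,ok] B:[resp,start,stop] C:[]
After 9 (send(from=A, to=B, msg='ping')): A:[pong,bye,ok] B:[resp,start,stop,ping] C:[]
After 10 (send(from=C, to=B, msg='ack')): A:[pong,bye,ok] B:[resp,start,stop,ping,ack] C:[]
After 11 (process(B)): A:[pong,bye,ok] B:[start,stop,ping,ack] C:[]
After 12 (send(from=A, to=C, msg='final')): A:[pong,bye,ok] B:[start,stop,ping,ack] C:[final]
After 13 (process(C)): A:[pong,bye,ok] B:[start,stop,ping,ack] C:[]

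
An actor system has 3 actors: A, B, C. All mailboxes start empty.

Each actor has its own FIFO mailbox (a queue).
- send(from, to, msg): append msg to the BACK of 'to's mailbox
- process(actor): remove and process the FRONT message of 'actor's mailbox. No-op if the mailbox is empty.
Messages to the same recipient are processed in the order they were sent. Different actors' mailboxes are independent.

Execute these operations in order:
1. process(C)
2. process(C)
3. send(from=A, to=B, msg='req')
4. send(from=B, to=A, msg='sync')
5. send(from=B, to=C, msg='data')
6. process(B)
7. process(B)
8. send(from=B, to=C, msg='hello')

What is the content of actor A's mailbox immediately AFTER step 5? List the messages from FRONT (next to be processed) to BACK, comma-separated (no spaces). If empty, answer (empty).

After 1 (process(C)): A:[] B:[] C:[]
After 2 (process(C)): A:[] B:[] C:[]
After 3 (send(from=A, to=B, msg='req')): A:[] B:[req] C:[]
After 4 (send(from=B, to=A, msg='sync')): A:[sync] B:[req] C:[]
After 5 (send(from=B, to=C, msg='data')): A:[sync] B:[req] C:[data]

sync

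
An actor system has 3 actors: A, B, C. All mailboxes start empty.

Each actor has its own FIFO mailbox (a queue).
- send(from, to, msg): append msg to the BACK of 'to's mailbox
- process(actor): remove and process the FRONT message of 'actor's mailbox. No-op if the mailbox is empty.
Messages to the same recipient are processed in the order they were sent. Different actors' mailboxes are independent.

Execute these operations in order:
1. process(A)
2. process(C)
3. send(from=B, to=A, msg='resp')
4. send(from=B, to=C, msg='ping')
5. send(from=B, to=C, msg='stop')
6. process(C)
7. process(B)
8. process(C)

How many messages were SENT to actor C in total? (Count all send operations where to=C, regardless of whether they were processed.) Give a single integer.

Answer: 2

Derivation:
After 1 (process(A)): A:[] B:[] C:[]
After 2 (process(C)): A:[] B:[] C:[]
After 3 (send(from=B, to=A, msg='resp')): A:[resp] B:[] C:[]
After 4 (send(from=B, to=C, msg='ping')): A:[resp] B:[] C:[ping]
After 5 (send(from=B, to=C, msg='stop')): A:[resp] B:[] C:[ping,stop]
After 6 (process(C)): A:[resp] B:[] C:[stop]
After 7 (process(B)): A:[resp] B:[] C:[stop]
After 8 (process(C)): A:[resp] B:[] C:[]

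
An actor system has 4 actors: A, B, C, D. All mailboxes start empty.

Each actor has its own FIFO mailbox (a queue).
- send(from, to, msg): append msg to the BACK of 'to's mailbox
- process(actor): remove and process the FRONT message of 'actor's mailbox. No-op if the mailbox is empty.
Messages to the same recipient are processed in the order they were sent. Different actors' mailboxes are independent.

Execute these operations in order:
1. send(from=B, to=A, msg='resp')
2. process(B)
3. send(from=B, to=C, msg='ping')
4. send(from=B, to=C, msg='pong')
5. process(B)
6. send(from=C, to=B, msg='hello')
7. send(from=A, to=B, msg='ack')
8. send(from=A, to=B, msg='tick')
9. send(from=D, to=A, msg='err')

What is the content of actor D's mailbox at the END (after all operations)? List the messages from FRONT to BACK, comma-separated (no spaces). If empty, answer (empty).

Answer: (empty)

Derivation:
After 1 (send(from=B, to=A, msg='resp')): A:[resp] B:[] C:[] D:[]
After 2 (process(B)): A:[resp] B:[] C:[] D:[]
After 3 (send(from=B, to=C, msg='ping')): A:[resp] B:[] C:[ping] D:[]
After 4 (send(from=B, to=C, msg='pong')): A:[resp] B:[] C:[ping,pong] D:[]
After 5 (process(B)): A:[resp] B:[] C:[ping,pong] D:[]
After 6 (send(from=C, to=B, msg='hello')): A:[resp] B:[hello] C:[ping,pong] D:[]
After 7 (send(from=A, to=B, msg='ack')): A:[resp] B:[hello,ack] C:[ping,pong] D:[]
After 8 (send(from=A, to=B, msg='tick')): A:[resp] B:[hello,ack,tick] C:[ping,pong] D:[]
After 9 (send(from=D, to=A, msg='err')): A:[resp,err] B:[hello,ack,tick] C:[ping,pong] D:[]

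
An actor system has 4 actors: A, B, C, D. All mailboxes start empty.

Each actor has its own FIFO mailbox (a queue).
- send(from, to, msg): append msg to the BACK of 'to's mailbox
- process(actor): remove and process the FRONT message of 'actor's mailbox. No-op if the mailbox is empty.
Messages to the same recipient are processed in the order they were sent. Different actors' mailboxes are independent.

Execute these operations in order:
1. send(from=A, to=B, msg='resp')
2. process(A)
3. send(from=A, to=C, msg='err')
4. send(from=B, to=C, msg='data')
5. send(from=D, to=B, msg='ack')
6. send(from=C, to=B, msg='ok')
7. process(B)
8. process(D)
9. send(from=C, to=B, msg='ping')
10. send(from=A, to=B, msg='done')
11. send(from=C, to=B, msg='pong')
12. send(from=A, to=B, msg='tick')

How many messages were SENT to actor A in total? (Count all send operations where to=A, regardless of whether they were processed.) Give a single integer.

Answer: 0

Derivation:
After 1 (send(from=A, to=B, msg='resp')): A:[] B:[resp] C:[] D:[]
After 2 (process(A)): A:[] B:[resp] C:[] D:[]
After 3 (send(from=A, to=C, msg='err')): A:[] B:[resp] C:[err] D:[]
After 4 (send(from=B, to=C, msg='data')): A:[] B:[resp] C:[err,data] D:[]
After 5 (send(from=D, to=B, msg='ack')): A:[] B:[resp,ack] C:[err,data] D:[]
After 6 (send(from=C, to=B, msg='ok')): A:[] B:[resp,ack,ok] C:[err,data] D:[]
After 7 (process(B)): A:[] B:[ack,ok] C:[err,data] D:[]
After 8 (process(D)): A:[] B:[ack,ok] C:[err,data] D:[]
After 9 (send(from=C, to=B, msg='ping')): A:[] B:[ack,ok,ping] C:[err,data] D:[]
After 10 (send(from=A, to=B, msg='done')): A:[] B:[ack,ok,ping,done] C:[err,data] D:[]
After 11 (send(from=C, to=B, msg='pong')): A:[] B:[ack,ok,ping,done,pong] C:[err,data] D:[]
After 12 (send(from=A, to=B, msg='tick')): A:[] B:[ack,ok,ping,done,pong,tick] C:[err,data] D:[]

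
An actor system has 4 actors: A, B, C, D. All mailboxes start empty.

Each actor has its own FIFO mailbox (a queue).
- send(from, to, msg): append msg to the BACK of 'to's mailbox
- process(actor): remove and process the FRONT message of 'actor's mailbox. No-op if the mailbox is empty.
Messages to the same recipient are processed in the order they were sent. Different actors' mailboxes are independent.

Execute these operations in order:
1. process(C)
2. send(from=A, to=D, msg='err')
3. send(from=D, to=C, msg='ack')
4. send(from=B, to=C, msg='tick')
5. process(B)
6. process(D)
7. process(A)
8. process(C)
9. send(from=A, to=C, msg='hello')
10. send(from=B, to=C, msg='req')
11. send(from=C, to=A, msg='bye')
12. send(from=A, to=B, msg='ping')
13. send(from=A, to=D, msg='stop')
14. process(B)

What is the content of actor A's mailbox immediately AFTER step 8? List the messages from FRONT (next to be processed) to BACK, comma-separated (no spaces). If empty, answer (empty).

After 1 (process(C)): A:[] B:[] C:[] D:[]
After 2 (send(from=A, to=D, msg='err')): A:[] B:[] C:[] D:[err]
After 3 (send(from=D, to=C, msg='ack')): A:[] B:[] C:[ack] D:[err]
After 4 (send(from=B, to=C, msg='tick')): A:[] B:[] C:[ack,tick] D:[err]
After 5 (process(B)): A:[] B:[] C:[ack,tick] D:[err]
After 6 (process(D)): A:[] B:[] C:[ack,tick] D:[]
After 7 (process(A)): A:[] B:[] C:[ack,tick] D:[]
After 8 (process(C)): A:[] B:[] C:[tick] D:[]

(empty)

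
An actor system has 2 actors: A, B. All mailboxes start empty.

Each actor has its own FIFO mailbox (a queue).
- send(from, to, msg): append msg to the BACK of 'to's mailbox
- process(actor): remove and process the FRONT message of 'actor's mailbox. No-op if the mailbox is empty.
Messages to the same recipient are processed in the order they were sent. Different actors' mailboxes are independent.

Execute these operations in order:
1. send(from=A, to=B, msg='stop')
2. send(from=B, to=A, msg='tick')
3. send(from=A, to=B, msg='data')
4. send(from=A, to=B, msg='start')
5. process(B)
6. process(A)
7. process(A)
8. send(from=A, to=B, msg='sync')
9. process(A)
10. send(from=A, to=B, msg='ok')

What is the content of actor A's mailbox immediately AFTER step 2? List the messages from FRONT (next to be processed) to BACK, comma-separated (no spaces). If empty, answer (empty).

After 1 (send(from=A, to=B, msg='stop')): A:[] B:[stop]
After 2 (send(from=B, to=A, msg='tick')): A:[tick] B:[stop]

tick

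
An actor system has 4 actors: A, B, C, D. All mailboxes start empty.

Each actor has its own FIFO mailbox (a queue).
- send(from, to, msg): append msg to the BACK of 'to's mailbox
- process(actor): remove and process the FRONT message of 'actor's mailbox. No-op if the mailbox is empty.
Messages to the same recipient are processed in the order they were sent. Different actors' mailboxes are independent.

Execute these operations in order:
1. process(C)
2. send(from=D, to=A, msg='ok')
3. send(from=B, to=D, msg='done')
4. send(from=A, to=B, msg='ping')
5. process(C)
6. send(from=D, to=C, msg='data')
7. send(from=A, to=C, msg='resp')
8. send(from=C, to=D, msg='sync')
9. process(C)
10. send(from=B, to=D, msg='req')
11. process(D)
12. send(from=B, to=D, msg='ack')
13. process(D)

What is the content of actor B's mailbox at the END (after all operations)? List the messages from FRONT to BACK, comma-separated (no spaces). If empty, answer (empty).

Answer: ping

Derivation:
After 1 (process(C)): A:[] B:[] C:[] D:[]
After 2 (send(from=D, to=A, msg='ok')): A:[ok] B:[] C:[] D:[]
After 3 (send(from=B, to=D, msg='done')): A:[ok] B:[] C:[] D:[done]
After 4 (send(from=A, to=B, msg='ping')): A:[ok] B:[ping] C:[] D:[done]
After 5 (process(C)): A:[ok] B:[ping] C:[] D:[done]
After 6 (send(from=D, to=C, msg='data')): A:[ok] B:[ping] C:[data] D:[done]
After 7 (send(from=A, to=C, msg='resp')): A:[ok] B:[ping] C:[data,resp] D:[done]
After 8 (send(from=C, to=D, msg='sync')): A:[ok] B:[ping] C:[data,resp] D:[done,sync]
After 9 (process(C)): A:[ok] B:[ping] C:[resp] D:[done,sync]
After 10 (send(from=B, to=D, msg='req')): A:[ok] B:[ping] C:[resp] D:[done,sync,req]
After 11 (process(D)): A:[ok] B:[ping] C:[resp] D:[sync,req]
After 12 (send(from=B, to=D, msg='ack')): A:[ok] B:[ping] C:[resp] D:[sync,req,ack]
After 13 (process(D)): A:[ok] B:[ping] C:[resp] D:[req,ack]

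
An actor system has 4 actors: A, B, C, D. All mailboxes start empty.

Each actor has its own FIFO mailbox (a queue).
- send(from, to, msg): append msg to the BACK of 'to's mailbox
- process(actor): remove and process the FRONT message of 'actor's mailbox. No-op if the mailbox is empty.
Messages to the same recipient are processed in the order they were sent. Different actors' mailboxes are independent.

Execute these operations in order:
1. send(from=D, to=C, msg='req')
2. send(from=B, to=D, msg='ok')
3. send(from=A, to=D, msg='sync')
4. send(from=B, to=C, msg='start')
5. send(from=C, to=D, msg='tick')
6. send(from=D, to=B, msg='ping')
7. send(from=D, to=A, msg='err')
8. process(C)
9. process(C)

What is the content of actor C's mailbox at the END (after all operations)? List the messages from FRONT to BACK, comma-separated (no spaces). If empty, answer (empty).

Answer: (empty)

Derivation:
After 1 (send(from=D, to=C, msg='req')): A:[] B:[] C:[req] D:[]
After 2 (send(from=B, to=D, msg='ok')): A:[] B:[] C:[req] D:[ok]
After 3 (send(from=A, to=D, msg='sync')): A:[] B:[] C:[req] D:[ok,sync]
After 4 (send(from=B, to=C, msg='start')): A:[] B:[] C:[req,start] D:[ok,sync]
After 5 (send(from=C, to=D, msg='tick')): A:[] B:[] C:[req,start] D:[ok,sync,tick]
After 6 (send(from=D, to=B, msg='ping')): A:[] B:[ping] C:[req,start] D:[ok,sync,tick]
After 7 (send(from=D, to=A, msg='err')): A:[err] B:[ping] C:[req,start] D:[ok,sync,tick]
After 8 (process(C)): A:[err] B:[ping] C:[start] D:[ok,sync,tick]
After 9 (process(C)): A:[err] B:[ping] C:[] D:[ok,sync,tick]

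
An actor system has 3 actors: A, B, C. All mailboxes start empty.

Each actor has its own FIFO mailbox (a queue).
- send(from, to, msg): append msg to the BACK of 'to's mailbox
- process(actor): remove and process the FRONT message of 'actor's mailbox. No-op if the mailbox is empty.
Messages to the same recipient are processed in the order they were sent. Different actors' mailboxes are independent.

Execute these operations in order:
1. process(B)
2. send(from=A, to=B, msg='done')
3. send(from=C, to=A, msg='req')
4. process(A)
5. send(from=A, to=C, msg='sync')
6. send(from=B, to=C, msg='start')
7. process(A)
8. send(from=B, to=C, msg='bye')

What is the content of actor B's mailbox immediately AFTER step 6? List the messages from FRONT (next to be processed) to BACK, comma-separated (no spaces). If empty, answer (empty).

After 1 (process(B)): A:[] B:[] C:[]
After 2 (send(from=A, to=B, msg='done')): A:[] B:[done] C:[]
After 3 (send(from=C, to=A, msg='req')): A:[req] B:[done] C:[]
After 4 (process(A)): A:[] B:[done] C:[]
After 5 (send(from=A, to=C, msg='sync')): A:[] B:[done] C:[sync]
After 6 (send(from=B, to=C, msg='start')): A:[] B:[done] C:[sync,start]

done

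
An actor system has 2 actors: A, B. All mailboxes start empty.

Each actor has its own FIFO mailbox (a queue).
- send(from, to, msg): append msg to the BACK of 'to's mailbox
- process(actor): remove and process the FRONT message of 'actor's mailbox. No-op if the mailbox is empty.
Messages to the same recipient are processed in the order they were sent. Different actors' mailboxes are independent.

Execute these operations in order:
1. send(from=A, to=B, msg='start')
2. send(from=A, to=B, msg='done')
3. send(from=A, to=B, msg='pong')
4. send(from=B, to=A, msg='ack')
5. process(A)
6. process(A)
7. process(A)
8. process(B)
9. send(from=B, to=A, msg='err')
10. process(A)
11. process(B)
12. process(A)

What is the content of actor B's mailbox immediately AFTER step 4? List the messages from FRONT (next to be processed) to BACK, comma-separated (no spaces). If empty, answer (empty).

After 1 (send(from=A, to=B, msg='start')): A:[] B:[start]
After 2 (send(from=A, to=B, msg='done')): A:[] B:[start,done]
After 3 (send(from=A, to=B, msg='pong')): A:[] B:[start,done,pong]
After 4 (send(from=B, to=A, msg='ack')): A:[ack] B:[start,done,pong]

start,done,pong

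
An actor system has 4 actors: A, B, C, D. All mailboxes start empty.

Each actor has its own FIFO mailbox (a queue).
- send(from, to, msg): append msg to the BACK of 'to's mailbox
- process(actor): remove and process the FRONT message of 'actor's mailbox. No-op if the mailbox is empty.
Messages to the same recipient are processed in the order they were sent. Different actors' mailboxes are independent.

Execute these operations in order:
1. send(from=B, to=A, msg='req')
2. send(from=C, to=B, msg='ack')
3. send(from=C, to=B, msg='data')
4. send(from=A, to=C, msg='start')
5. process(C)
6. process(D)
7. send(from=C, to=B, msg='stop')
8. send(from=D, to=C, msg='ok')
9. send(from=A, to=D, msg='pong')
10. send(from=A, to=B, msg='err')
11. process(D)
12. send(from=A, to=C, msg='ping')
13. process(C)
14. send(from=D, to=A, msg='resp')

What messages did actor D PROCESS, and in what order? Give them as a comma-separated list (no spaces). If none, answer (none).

Answer: pong

Derivation:
After 1 (send(from=B, to=A, msg='req')): A:[req] B:[] C:[] D:[]
After 2 (send(from=C, to=B, msg='ack')): A:[req] B:[ack] C:[] D:[]
After 3 (send(from=C, to=B, msg='data')): A:[req] B:[ack,data] C:[] D:[]
After 4 (send(from=A, to=C, msg='start')): A:[req] B:[ack,data] C:[start] D:[]
After 5 (process(C)): A:[req] B:[ack,data] C:[] D:[]
After 6 (process(D)): A:[req] B:[ack,data] C:[] D:[]
After 7 (send(from=C, to=B, msg='stop')): A:[req] B:[ack,data,stop] C:[] D:[]
After 8 (send(from=D, to=C, msg='ok')): A:[req] B:[ack,data,stop] C:[ok] D:[]
After 9 (send(from=A, to=D, msg='pong')): A:[req] B:[ack,data,stop] C:[ok] D:[pong]
After 10 (send(from=A, to=B, msg='err')): A:[req] B:[ack,data,stop,err] C:[ok] D:[pong]
After 11 (process(D)): A:[req] B:[ack,data,stop,err] C:[ok] D:[]
After 12 (send(from=A, to=C, msg='ping')): A:[req] B:[ack,data,stop,err] C:[ok,ping] D:[]
After 13 (process(C)): A:[req] B:[ack,data,stop,err] C:[ping] D:[]
After 14 (send(from=D, to=A, msg='resp')): A:[req,resp] B:[ack,data,stop,err] C:[ping] D:[]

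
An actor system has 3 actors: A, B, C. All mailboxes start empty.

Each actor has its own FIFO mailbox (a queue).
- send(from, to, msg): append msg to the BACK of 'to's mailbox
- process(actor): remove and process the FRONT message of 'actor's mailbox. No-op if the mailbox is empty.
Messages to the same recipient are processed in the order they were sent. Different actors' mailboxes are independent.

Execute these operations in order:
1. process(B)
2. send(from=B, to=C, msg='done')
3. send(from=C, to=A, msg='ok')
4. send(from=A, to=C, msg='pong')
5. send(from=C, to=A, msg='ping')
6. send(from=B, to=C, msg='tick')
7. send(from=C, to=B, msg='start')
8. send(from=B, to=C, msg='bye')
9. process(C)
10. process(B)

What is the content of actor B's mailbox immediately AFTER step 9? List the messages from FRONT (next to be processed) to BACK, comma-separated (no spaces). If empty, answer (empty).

After 1 (process(B)): A:[] B:[] C:[]
After 2 (send(from=B, to=C, msg='done')): A:[] B:[] C:[done]
After 3 (send(from=C, to=A, msg='ok')): A:[ok] B:[] C:[done]
After 4 (send(from=A, to=C, msg='pong')): A:[ok] B:[] C:[done,pong]
After 5 (send(from=C, to=A, msg='ping')): A:[ok,ping] B:[] C:[done,pong]
After 6 (send(from=B, to=C, msg='tick')): A:[ok,ping] B:[] C:[done,pong,tick]
After 7 (send(from=C, to=B, msg='start')): A:[ok,ping] B:[start] C:[done,pong,tick]
After 8 (send(from=B, to=C, msg='bye')): A:[ok,ping] B:[start] C:[done,pong,tick,bye]
After 9 (process(C)): A:[ok,ping] B:[start] C:[pong,tick,bye]

start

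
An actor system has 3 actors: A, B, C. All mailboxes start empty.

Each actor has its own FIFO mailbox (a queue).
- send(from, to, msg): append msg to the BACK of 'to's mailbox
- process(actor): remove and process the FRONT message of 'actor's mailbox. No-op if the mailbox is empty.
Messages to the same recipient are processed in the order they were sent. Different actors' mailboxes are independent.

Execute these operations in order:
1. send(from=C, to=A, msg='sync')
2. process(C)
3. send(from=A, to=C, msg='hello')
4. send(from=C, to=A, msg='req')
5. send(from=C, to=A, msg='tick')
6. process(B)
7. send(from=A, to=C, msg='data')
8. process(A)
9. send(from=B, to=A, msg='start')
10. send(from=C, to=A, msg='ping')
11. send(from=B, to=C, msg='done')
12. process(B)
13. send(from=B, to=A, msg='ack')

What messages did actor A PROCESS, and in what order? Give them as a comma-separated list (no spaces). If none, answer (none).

Answer: sync

Derivation:
After 1 (send(from=C, to=A, msg='sync')): A:[sync] B:[] C:[]
After 2 (process(C)): A:[sync] B:[] C:[]
After 3 (send(from=A, to=C, msg='hello')): A:[sync] B:[] C:[hello]
After 4 (send(from=C, to=A, msg='req')): A:[sync,req] B:[] C:[hello]
After 5 (send(from=C, to=A, msg='tick')): A:[sync,req,tick] B:[] C:[hello]
After 6 (process(B)): A:[sync,req,tick] B:[] C:[hello]
After 7 (send(from=A, to=C, msg='data')): A:[sync,req,tick] B:[] C:[hello,data]
After 8 (process(A)): A:[req,tick] B:[] C:[hello,data]
After 9 (send(from=B, to=A, msg='start')): A:[req,tick,start] B:[] C:[hello,data]
After 10 (send(from=C, to=A, msg='ping')): A:[req,tick,start,ping] B:[] C:[hello,data]
After 11 (send(from=B, to=C, msg='done')): A:[req,tick,start,ping] B:[] C:[hello,data,done]
After 12 (process(B)): A:[req,tick,start,ping] B:[] C:[hello,data,done]
After 13 (send(from=B, to=A, msg='ack')): A:[req,tick,start,ping,ack] B:[] C:[hello,data,done]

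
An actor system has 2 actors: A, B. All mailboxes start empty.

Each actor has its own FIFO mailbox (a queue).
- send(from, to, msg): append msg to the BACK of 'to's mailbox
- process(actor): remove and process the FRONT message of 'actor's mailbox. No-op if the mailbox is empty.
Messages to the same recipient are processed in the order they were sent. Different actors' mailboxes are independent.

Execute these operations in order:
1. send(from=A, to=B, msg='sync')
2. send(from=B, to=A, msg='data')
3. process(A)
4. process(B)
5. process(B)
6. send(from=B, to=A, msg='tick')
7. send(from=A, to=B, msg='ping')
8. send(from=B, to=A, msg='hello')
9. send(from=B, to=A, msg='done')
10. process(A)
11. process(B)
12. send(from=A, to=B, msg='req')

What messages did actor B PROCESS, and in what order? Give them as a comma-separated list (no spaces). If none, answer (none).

After 1 (send(from=A, to=B, msg='sync')): A:[] B:[sync]
After 2 (send(from=B, to=A, msg='data')): A:[data] B:[sync]
After 3 (process(A)): A:[] B:[sync]
After 4 (process(B)): A:[] B:[]
After 5 (process(B)): A:[] B:[]
After 6 (send(from=B, to=A, msg='tick')): A:[tick] B:[]
After 7 (send(from=A, to=B, msg='ping')): A:[tick] B:[ping]
After 8 (send(from=B, to=A, msg='hello')): A:[tick,hello] B:[ping]
After 9 (send(from=B, to=A, msg='done')): A:[tick,hello,done] B:[ping]
After 10 (process(A)): A:[hello,done] B:[ping]
After 11 (process(B)): A:[hello,done] B:[]
After 12 (send(from=A, to=B, msg='req')): A:[hello,done] B:[req]

Answer: sync,ping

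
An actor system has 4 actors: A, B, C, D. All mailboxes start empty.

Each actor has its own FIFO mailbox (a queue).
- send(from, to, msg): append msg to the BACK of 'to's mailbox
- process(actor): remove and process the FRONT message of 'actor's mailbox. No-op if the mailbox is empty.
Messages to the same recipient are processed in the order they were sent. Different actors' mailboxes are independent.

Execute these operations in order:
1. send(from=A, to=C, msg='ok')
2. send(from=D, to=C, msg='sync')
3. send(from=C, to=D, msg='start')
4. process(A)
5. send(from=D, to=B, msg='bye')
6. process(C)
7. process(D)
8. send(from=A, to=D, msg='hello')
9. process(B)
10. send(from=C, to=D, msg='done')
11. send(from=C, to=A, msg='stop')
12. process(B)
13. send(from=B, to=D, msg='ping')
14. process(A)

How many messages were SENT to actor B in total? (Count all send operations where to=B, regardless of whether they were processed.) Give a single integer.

Answer: 1

Derivation:
After 1 (send(from=A, to=C, msg='ok')): A:[] B:[] C:[ok] D:[]
After 2 (send(from=D, to=C, msg='sync')): A:[] B:[] C:[ok,sync] D:[]
After 3 (send(from=C, to=D, msg='start')): A:[] B:[] C:[ok,sync] D:[start]
After 4 (process(A)): A:[] B:[] C:[ok,sync] D:[start]
After 5 (send(from=D, to=B, msg='bye')): A:[] B:[bye] C:[ok,sync] D:[start]
After 6 (process(C)): A:[] B:[bye] C:[sync] D:[start]
After 7 (process(D)): A:[] B:[bye] C:[sync] D:[]
After 8 (send(from=A, to=D, msg='hello')): A:[] B:[bye] C:[sync] D:[hello]
After 9 (process(B)): A:[] B:[] C:[sync] D:[hello]
After 10 (send(from=C, to=D, msg='done')): A:[] B:[] C:[sync] D:[hello,done]
After 11 (send(from=C, to=A, msg='stop')): A:[stop] B:[] C:[sync] D:[hello,done]
After 12 (process(B)): A:[stop] B:[] C:[sync] D:[hello,done]
After 13 (send(from=B, to=D, msg='ping')): A:[stop] B:[] C:[sync] D:[hello,done,ping]
After 14 (process(A)): A:[] B:[] C:[sync] D:[hello,done,ping]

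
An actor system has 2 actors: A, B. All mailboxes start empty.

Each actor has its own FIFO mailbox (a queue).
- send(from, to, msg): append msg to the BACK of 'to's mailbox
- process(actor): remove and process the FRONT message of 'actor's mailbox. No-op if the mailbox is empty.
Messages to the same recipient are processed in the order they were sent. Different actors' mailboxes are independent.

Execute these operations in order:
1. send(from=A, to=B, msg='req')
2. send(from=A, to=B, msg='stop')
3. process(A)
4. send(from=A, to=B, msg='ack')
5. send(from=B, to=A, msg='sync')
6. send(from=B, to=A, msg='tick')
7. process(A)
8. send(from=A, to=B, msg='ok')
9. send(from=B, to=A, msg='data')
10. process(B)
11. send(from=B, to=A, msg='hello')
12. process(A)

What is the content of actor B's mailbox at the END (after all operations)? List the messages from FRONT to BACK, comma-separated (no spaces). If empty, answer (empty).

Answer: stop,ack,ok

Derivation:
After 1 (send(from=A, to=B, msg='req')): A:[] B:[req]
After 2 (send(from=A, to=B, msg='stop')): A:[] B:[req,stop]
After 3 (process(A)): A:[] B:[req,stop]
After 4 (send(from=A, to=B, msg='ack')): A:[] B:[req,stop,ack]
After 5 (send(from=B, to=A, msg='sync')): A:[sync] B:[req,stop,ack]
After 6 (send(from=B, to=A, msg='tick')): A:[sync,tick] B:[req,stop,ack]
After 7 (process(A)): A:[tick] B:[req,stop,ack]
After 8 (send(from=A, to=B, msg='ok')): A:[tick] B:[req,stop,ack,ok]
After 9 (send(from=B, to=A, msg='data')): A:[tick,data] B:[req,stop,ack,ok]
After 10 (process(B)): A:[tick,data] B:[stop,ack,ok]
After 11 (send(from=B, to=A, msg='hello')): A:[tick,data,hello] B:[stop,ack,ok]
After 12 (process(A)): A:[data,hello] B:[stop,ack,ok]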